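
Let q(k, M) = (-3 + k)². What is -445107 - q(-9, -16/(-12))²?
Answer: -465843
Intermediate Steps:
-445107 - q(-9, -16/(-12))² = -445107 - ((-3 - 9)²)² = -445107 - ((-12)²)² = -445107 - 1*144² = -445107 - 1*20736 = -445107 - 20736 = -465843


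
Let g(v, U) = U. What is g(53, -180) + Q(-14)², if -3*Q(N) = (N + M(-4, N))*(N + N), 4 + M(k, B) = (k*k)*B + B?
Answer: 51378604/9 ≈ 5.7087e+6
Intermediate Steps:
M(k, B) = -4 + B + B*k² (M(k, B) = -4 + ((k*k)*B + B) = -4 + (k²*B + B) = -4 + (B*k² + B) = -4 + (B + B*k²) = -4 + B + B*k²)
Q(N) = -2*N*(-4 + 18*N)/3 (Q(N) = -(N + (-4 + N + N*(-4)²))*(N + N)/3 = -(N + (-4 + N + N*16))*2*N/3 = -(N + (-4 + N + 16*N))*2*N/3 = -(N + (-4 + 17*N))*2*N/3 = -(-4 + 18*N)*2*N/3 = -2*N*(-4 + 18*N)/3)
g(53, -180) + Q(-14)² = -180 + ((4/3)*(-14)*(2 - 9*(-14)))² = -180 + ((4/3)*(-14)*(2 + 126))² = -180 + ((4/3)*(-14)*128)² = -180 + (-7168/3)² = -180 + 51380224/9 = 51378604/9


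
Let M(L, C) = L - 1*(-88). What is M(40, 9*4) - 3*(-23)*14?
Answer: 1094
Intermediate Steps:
M(L, C) = 88 + L (M(L, C) = L + 88 = 88 + L)
M(40, 9*4) - 3*(-23)*14 = (88 + 40) - 3*(-23)*14 = 128 - (-69)*14 = 128 - 1*(-966) = 128 + 966 = 1094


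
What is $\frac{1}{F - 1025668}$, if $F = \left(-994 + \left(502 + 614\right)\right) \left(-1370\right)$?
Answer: $- \frac{1}{1192808} \approx -8.3836 \cdot 10^{-7}$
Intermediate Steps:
$F = -167140$ ($F = \left(-994 + 1116\right) \left(-1370\right) = 122 \left(-1370\right) = -167140$)
$\frac{1}{F - 1025668} = \frac{1}{-167140 - 1025668} = \frac{1}{-1192808} = - \frac{1}{1192808}$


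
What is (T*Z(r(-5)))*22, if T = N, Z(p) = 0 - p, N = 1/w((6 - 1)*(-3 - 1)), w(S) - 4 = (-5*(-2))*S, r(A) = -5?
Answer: -55/98 ≈ -0.56122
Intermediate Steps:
w(S) = 4 + 10*S (w(S) = 4 + (-5*(-2))*S = 4 + 10*S)
N = -1/196 (N = 1/(4 + 10*((6 - 1)*(-3 - 1))) = 1/(4 + 10*(5*(-4))) = 1/(4 + 10*(-20)) = 1/(4 - 200) = 1/(-196) = -1/196 ≈ -0.0051020)
Z(p) = -p
T = -1/196 ≈ -0.0051020
(T*Z(r(-5)))*22 = -(-1)*(-5)/196*22 = -1/196*5*22 = -5/196*22 = -55/98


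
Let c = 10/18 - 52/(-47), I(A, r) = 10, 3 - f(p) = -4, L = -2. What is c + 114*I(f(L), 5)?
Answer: 482923/423 ≈ 1141.7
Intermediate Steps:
f(p) = 7 (f(p) = 3 - 1*(-4) = 3 + 4 = 7)
c = 703/423 (c = 10*(1/18) - 52*(-1/47) = 5/9 + 52/47 = 703/423 ≈ 1.6619)
c + 114*I(f(L), 5) = 703/423 + 114*10 = 703/423 + 1140 = 482923/423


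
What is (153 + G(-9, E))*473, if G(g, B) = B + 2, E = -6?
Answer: 70477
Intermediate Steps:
G(g, B) = 2 + B
(153 + G(-9, E))*473 = (153 + (2 - 6))*473 = (153 - 4)*473 = 149*473 = 70477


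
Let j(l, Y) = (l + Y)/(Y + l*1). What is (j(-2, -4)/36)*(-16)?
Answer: -4/9 ≈ -0.44444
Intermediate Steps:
j(l, Y) = 1 (j(l, Y) = (Y + l)/(Y + l) = 1)
(j(-2, -4)/36)*(-16) = (1/36)*(-16) = -4/9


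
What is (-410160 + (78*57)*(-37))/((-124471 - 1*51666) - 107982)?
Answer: 52242/25829 ≈ 2.0226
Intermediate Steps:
(-410160 + (78*57)*(-37))/((-124471 - 1*51666) - 107982) = (-410160 + 4446*(-37))/((-124471 - 51666) - 107982) = (-410160 - 164502)/(-176137 - 107982) = -574662/(-284119) = -574662*(-1/284119) = 52242/25829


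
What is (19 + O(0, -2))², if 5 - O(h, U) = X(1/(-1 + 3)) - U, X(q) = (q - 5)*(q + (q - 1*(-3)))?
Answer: 1600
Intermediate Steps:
X(q) = (-5 + q)*(3 + 2*q) (X(q) = (-5 + q)*(q + (q + 3)) = (-5 + q)*(q + (3 + q)) = (-5 + q)*(3 + 2*q))
O(h, U) = 23 + U (O(h, U) = 5 - ((-15 - 7/(-1 + 3) + 2*(1/(-1 + 3))²) - U) = 5 - ((-15 - 7/2 + 2*(1/2)²) - U) = 5 - ((-15 - 7*½ + 2*(½)²) - U) = 5 - ((-15 - 7/2 + 2*(¼)) - U) = 5 - ((-15 - 7/2 + ½) - U) = 5 - (-18 - U) = 5 + (18 + U) = 23 + U)
(19 + O(0, -2))² = (19 + (23 - 2))² = (19 + 21)² = 40² = 1600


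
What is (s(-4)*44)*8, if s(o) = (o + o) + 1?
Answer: -2464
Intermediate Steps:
s(o) = 1 + 2*o (s(o) = 2*o + 1 = 1 + 2*o)
(s(-4)*44)*8 = ((1 + 2*(-4))*44)*8 = ((1 - 8)*44)*8 = -7*44*8 = -308*8 = -2464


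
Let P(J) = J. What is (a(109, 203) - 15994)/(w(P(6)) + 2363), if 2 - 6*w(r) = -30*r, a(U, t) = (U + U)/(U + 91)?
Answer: -4797873/718000 ≈ -6.6823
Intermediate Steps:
a(U, t) = 2*U/(91 + U) (a(U, t) = (2*U)/(91 + U) = 2*U/(91 + U))
w(r) = ⅓ + 5*r (w(r) = ⅓ - (-5)*r = ⅓ + 5*r)
(a(109, 203) - 15994)/(w(P(6)) + 2363) = (2*109/(91 + 109) - 15994)/((⅓ + 5*6) + 2363) = (2*109/200 - 15994)/((⅓ + 30) + 2363) = (2*109*(1/200) - 15994)/(91/3 + 2363) = (109/100 - 15994)/(7180/3) = -1599291/100*3/7180 = -4797873/718000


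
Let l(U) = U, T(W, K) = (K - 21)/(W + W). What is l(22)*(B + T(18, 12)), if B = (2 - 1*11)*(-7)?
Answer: 2761/2 ≈ 1380.5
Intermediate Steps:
T(W, K) = (-21 + K)/(2*W) (T(W, K) = (-21 + K)/((2*W)) = (-21 + K)*(1/(2*W)) = (-21 + K)/(2*W))
B = 63 (B = (2 - 11)*(-7) = -9*(-7) = 63)
l(22)*(B + T(18, 12)) = 22*(63 + (½)*(-21 + 12)/18) = 22*(63 + (½)*(1/18)*(-9)) = 22*(63 - ¼) = 22*(251/4) = 2761/2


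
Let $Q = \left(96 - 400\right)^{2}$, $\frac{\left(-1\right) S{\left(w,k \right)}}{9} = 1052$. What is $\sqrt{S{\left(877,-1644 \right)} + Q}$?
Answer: $2 \sqrt{20737} \approx 288.01$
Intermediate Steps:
$S{\left(w,k \right)} = -9468$ ($S{\left(w,k \right)} = \left(-9\right) 1052 = -9468$)
$Q = 92416$ ($Q = \left(-304\right)^{2} = 92416$)
$\sqrt{S{\left(877,-1644 \right)} + Q} = \sqrt{-9468 + 92416} = \sqrt{82948} = 2 \sqrt{20737}$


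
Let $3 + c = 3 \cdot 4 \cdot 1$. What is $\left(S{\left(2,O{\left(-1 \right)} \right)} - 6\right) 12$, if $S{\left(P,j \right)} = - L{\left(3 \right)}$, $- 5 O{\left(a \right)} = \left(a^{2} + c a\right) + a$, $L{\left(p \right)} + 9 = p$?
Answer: $0$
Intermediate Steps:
$c = 9$ ($c = -3 + 3 \cdot 4 \cdot 1 = -3 + 12 \cdot 1 = -3 + 12 = 9$)
$L{\left(p \right)} = -9 + p$
$O{\left(a \right)} = - 2 a - \frac{a^{2}}{5}$ ($O{\left(a \right)} = - \frac{\left(a^{2} + 9 a\right) + a}{5} = - \frac{a^{2} + 10 a}{5} = - 2 a - \frac{a^{2}}{5}$)
$S{\left(P,j \right)} = 6$ ($S{\left(P,j \right)} = - (-9 + 3) = \left(-1\right) \left(-6\right) = 6$)
$\left(S{\left(2,O{\left(-1 \right)} \right)} - 6\right) 12 = \left(6 - 6\right) 12 = 0 \cdot 12 = 0$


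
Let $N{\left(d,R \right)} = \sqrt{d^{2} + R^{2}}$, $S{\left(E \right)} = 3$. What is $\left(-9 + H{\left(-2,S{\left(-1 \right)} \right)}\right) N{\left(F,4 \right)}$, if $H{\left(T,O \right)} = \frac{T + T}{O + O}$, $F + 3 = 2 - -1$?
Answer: $- \frac{116}{3} \approx -38.667$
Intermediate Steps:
$F = 0$ ($F = -3 + \left(2 - -1\right) = -3 + \left(2 + 1\right) = -3 + 3 = 0$)
$H{\left(T,O \right)} = \frac{T}{O}$ ($H{\left(T,O \right)} = \frac{2 T}{2 O} = 2 T \frac{1}{2 O} = \frac{T}{O}$)
$N{\left(d,R \right)} = \sqrt{R^{2} + d^{2}}$
$\left(-9 + H{\left(-2,S{\left(-1 \right)} \right)}\right) N{\left(F,4 \right)} = \left(-9 - \frac{2}{3}\right) \sqrt{4^{2} + 0^{2}} = \left(-9 - \frac{2}{3}\right) \sqrt{16 + 0} = \left(-9 - \frac{2}{3}\right) \sqrt{16} = \left(- \frac{29}{3}\right) 4 = - \frac{116}{3}$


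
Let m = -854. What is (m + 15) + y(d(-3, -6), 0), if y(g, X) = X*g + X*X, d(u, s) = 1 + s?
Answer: -839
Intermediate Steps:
y(g, X) = X² + X*g (y(g, X) = X*g + X² = X² + X*g)
(m + 15) + y(d(-3, -6), 0) = (-854 + 15) + 0*(0 + (1 - 6)) = -839 + 0*(0 - 5) = -839 + 0*(-5) = -839 + 0 = -839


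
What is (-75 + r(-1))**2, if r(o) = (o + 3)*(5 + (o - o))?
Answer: 4225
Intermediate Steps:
r(o) = 15 + 5*o (r(o) = (3 + o)*(5 + 0) = (3 + o)*5 = 15 + 5*o)
(-75 + r(-1))**2 = (-75 + (15 + 5*(-1)))**2 = (-75 + (15 - 5))**2 = (-75 + 10)**2 = (-65)**2 = 4225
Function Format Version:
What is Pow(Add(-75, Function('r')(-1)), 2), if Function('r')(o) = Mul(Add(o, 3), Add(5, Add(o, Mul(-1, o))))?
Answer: 4225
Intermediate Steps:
Function('r')(o) = Add(15, Mul(5, o)) (Function('r')(o) = Mul(Add(3, o), Add(5, 0)) = Mul(Add(3, o), 5) = Add(15, Mul(5, o)))
Pow(Add(-75, Function('r')(-1)), 2) = Pow(Add(-75, Add(15, Mul(5, -1))), 2) = Pow(Add(-75, Add(15, -5)), 2) = Pow(Add(-75, 10), 2) = Pow(-65, 2) = 4225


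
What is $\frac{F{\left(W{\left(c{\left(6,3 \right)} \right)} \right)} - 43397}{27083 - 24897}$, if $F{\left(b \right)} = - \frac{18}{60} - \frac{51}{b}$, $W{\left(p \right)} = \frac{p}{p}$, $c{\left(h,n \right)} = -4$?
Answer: $- \frac{434483}{21860} \approx -19.876$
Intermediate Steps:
$W{\left(p \right)} = 1$
$F{\left(b \right)} = - \frac{3}{10} - \frac{51}{b}$ ($F{\left(b \right)} = \left(-18\right) \frac{1}{60} - \frac{51}{b} = - \frac{3}{10} - \frac{51}{b}$)
$\frac{F{\left(W{\left(c{\left(6,3 \right)} \right)} \right)} - 43397}{27083 - 24897} = \frac{\left(- \frac{3}{10} - \frac{51}{1}\right) - 43397}{27083 - 24897} = \frac{\left(- \frac{3}{10} - 51\right) - 43397}{2186} = \left(\left(- \frac{3}{10} - 51\right) - 43397\right) \frac{1}{2186} = \left(- \frac{513}{10} - 43397\right) \frac{1}{2186} = \left(- \frac{434483}{10}\right) \frac{1}{2186} = - \frac{434483}{21860}$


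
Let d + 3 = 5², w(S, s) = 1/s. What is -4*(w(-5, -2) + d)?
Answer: -86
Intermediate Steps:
d = 22 (d = -3 + 5² = -3 + 25 = 22)
-4*(w(-5, -2) + d) = -4*(1/(-2) + 22) = -4*(-½ + 22) = -4*43/2 = -86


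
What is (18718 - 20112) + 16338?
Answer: 14944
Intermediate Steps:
(18718 - 20112) + 16338 = -1394 + 16338 = 14944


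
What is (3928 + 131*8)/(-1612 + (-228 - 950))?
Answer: -2488/1395 ≈ -1.7835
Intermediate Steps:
(3928 + 131*8)/(-1612 + (-228 - 950)) = (3928 + 1048)/(-1612 - 1178) = 4976/(-2790) = 4976*(-1/2790) = -2488/1395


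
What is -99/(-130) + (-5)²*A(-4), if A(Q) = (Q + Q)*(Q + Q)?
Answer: 208099/130 ≈ 1600.8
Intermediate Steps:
A(Q) = 4*Q² (A(Q) = (2*Q)*(2*Q) = 4*Q²)
-99/(-130) + (-5)²*A(-4) = -99/(-130) + (-5)²*(4*(-4)²) = -99*(-1/130) + 25*(4*16) = 99/130 + 25*64 = 99/130 + 1600 = 208099/130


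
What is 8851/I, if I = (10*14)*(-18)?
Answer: -8851/2520 ≈ -3.5123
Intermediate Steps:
I = -2520 (I = 140*(-18) = -2520)
8851/I = 8851/(-2520) = 8851*(-1/2520) = -8851/2520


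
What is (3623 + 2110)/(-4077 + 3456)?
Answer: -637/69 ≈ -9.2319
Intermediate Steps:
(3623 + 2110)/(-4077 + 3456) = 5733/(-621) = 5733*(-1/621) = -637/69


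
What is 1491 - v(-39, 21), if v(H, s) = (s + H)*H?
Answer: 789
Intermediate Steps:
v(H, s) = H*(H + s) (v(H, s) = (H + s)*H = H*(H + s))
1491 - v(-39, 21) = 1491 - (-39)*(-39 + 21) = 1491 - (-39)*(-18) = 1491 - 1*702 = 1491 - 702 = 789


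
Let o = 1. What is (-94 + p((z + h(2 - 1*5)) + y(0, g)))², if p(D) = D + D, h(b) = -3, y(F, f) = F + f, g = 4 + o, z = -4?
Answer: 9604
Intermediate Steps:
g = 5 (g = 4 + 1 = 5)
p(D) = 2*D
(-94 + p((z + h(2 - 1*5)) + y(0, g)))² = (-94 + 2*((-4 - 3) + (0 + 5)))² = (-94 + 2*(-7 + 5))² = (-94 + 2*(-2))² = (-94 - 4)² = (-98)² = 9604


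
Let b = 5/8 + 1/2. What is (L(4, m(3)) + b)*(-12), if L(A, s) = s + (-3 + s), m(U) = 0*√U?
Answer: 45/2 ≈ 22.500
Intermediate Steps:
b = 9/8 (b = 5*(⅛) + 1*(½) = 5/8 + ½ = 9/8 ≈ 1.1250)
m(U) = 0
L(A, s) = -3 + 2*s
(L(4, m(3)) + b)*(-12) = ((-3 + 2*0) + 9/8)*(-12) = ((-3 + 0) + 9/8)*(-12) = (-3 + 9/8)*(-12) = -15/8*(-12) = 45/2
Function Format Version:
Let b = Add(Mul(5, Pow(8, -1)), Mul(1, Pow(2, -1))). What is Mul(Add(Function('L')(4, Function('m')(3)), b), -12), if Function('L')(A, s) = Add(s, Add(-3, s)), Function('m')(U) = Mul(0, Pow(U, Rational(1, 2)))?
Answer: Rational(45, 2) ≈ 22.500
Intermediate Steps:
b = Rational(9, 8) (b = Add(Mul(5, Rational(1, 8)), Mul(1, Rational(1, 2))) = Add(Rational(5, 8), Rational(1, 2)) = Rational(9, 8) ≈ 1.1250)
Function('m')(U) = 0
Function('L')(A, s) = Add(-3, Mul(2, s))
Mul(Add(Function('L')(4, Function('m')(3)), b), -12) = Mul(Add(Add(-3, Mul(2, 0)), Rational(9, 8)), -12) = Mul(Add(Add(-3, 0), Rational(9, 8)), -12) = Mul(Add(-3, Rational(9, 8)), -12) = Mul(Rational(-15, 8), -12) = Rational(45, 2)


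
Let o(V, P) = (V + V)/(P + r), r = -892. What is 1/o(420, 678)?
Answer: -107/420 ≈ -0.25476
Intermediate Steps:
o(V, P) = 2*V/(-892 + P) (o(V, P) = (V + V)/(P - 892) = (2*V)/(-892 + P) = 2*V/(-892 + P))
1/o(420, 678) = 1/(2*420/(-892 + 678)) = 1/(2*420/(-214)) = 1/(2*420*(-1/214)) = 1/(-420/107) = -107/420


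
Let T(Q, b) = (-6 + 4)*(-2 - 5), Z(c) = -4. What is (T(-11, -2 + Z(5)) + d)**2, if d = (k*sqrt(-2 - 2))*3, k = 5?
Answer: -704 + 840*I ≈ -704.0 + 840.0*I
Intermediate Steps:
d = 30*I (d = (5*sqrt(-2 - 2))*3 = (5*sqrt(-4))*3 = (5*(2*I))*3 = (10*I)*3 = 30*I ≈ 30.0*I)
T(Q, b) = 14 (T(Q, b) = -2*(-7) = 14)
(T(-11, -2 + Z(5)) + d)**2 = (14 + 30*I)**2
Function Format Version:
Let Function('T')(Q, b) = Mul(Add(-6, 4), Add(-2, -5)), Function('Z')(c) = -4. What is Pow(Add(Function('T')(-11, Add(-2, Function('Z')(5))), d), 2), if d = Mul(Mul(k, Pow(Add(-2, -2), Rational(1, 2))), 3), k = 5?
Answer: Add(-704, Mul(840, I)) ≈ Add(-704.00, Mul(840.00, I))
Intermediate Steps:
d = Mul(30, I) (d = Mul(Mul(5, Pow(Add(-2, -2), Rational(1, 2))), 3) = Mul(Mul(5, Pow(-4, Rational(1, 2))), 3) = Mul(Mul(5, Mul(2, I)), 3) = Mul(Mul(10, I), 3) = Mul(30, I) ≈ Mul(30.000, I))
Function('T')(Q, b) = 14 (Function('T')(Q, b) = Mul(-2, -7) = 14)
Pow(Add(Function('T')(-11, Add(-2, Function('Z')(5))), d), 2) = Pow(Add(14, Mul(30, I)), 2)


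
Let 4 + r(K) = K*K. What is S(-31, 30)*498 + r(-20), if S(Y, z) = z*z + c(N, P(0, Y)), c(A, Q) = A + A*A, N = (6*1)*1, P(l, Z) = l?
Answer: 469512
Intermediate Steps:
N = 6 (N = 6*1 = 6)
c(A, Q) = A + A²
S(Y, z) = 42 + z² (S(Y, z) = z*z + 6*(1 + 6) = z² + 6*7 = z² + 42 = 42 + z²)
r(K) = -4 + K² (r(K) = -4 + K*K = -4 + K²)
S(-31, 30)*498 + r(-20) = (42 + 30²)*498 + (-4 + (-20)²) = (42 + 900)*498 + (-4 + 400) = 942*498 + 396 = 469116 + 396 = 469512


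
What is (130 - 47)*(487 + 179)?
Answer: 55278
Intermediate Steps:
(130 - 47)*(487 + 179) = 83*666 = 55278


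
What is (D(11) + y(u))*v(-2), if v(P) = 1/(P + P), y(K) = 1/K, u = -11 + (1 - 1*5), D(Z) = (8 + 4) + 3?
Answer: -56/15 ≈ -3.7333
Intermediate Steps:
D(Z) = 15 (D(Z) = 12 + 3 = 15)
u = -15 (u = -11 + (1 - 5) = -11 - 4 = -15)
v(P) = 1/(2*P)
(D(11) + y(u))*v(-2) = (15 + 1/(-15))*((1/2)/(-2)) = (15 - 1/15)*((1/2)*(-1/2)) = (224/15)*(-1/4) = -56/15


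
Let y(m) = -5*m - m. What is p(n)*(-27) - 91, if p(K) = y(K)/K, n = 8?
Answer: 71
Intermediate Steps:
y(m) = -6*m
p(K) = -6 (p(K) = (-6*K)/K = -6)
p(n)*(-27) - 91 = -6*(-27) - 91 = 162 - 91 = 71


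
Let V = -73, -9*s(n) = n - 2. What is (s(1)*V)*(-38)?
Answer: 2774/9 ≈ 308.22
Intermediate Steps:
s(n) = 2/9 - n/9 (s(n) = -(n - 2)/9 = -(-2 + n)/9 = 2/9 - n/9)
(s(1)*V)*(-38) = ((2/9 - 1/9*1)*(-73))*(-38) = ((2/9 - 1/9)*(-73))*(-38) = ((1/9)*(-73))*(-38) = -73/9*(-38) = 2774/9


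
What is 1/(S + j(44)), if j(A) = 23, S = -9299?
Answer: -1/9276 ≈ -0.00010781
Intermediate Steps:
1/(S + j(44)) = 1/(-9299 + 23) = 1/(-9276) = -1/9276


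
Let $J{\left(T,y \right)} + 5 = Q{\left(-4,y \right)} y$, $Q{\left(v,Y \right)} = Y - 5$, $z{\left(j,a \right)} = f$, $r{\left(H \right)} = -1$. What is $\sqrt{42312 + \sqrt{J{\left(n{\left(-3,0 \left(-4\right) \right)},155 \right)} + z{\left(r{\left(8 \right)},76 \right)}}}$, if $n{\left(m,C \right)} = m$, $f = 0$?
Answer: $\sqrt{42312 + \sqrt{23245}} \approx 206.07$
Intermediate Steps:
$z{\left(j,a \right)} = 0$
$Q{\left(v,Y \right)} = -5 + Y$
$J{\left(T,y \right)} = -5 + y \left(-5 + y\right)$ ($J{\left(T,y \right)} = -5 + \left(-5 + y\right) y = -5 + y \left(-5 + y\right)$)
$\sqrt{42312 + \sqrt{J{\left(n{\left(-3,0 \left(-4\right) \right)},155 \right)} + z{\left(r{\left(8 \right)},76 \right)}}} = \sqrt{42312 + \sqrt{\left(-5 + 155 \left(-5 + 155\right)\right) + 0}} = \sqrt{42312 + \sqrt{\left(-5 + 155 \cdot 150\right) + 0}} = \sqrt{42312 + \sqrt{\left(-5 + 23250\right) + 0}} = \sqrt{42312 + \sqrt{23245 + 0}} = \sqrt{42312 + \sqrt{23245}}$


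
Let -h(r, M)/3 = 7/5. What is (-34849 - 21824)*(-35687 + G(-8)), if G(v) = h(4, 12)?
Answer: 10113636888/5 ≈ 2.0227e+9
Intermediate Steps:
h(r, M) = -21/5
G(v) = -21/5
(-34849 - 21824)*(-35687 + G(-8)) = (-34849 - 21824)*(-35687 - 21/5) = -56673*(-178456/5) = 10113636888/5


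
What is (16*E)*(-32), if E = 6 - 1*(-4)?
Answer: -5120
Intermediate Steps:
E = 10 (E = 6 + 4 = 10)
(16*E)*(-32) = (16*10)*(-32) = 160*(-32) = -5120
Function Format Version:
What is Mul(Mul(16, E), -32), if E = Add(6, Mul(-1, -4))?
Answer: -5120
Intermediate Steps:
E = 10 (E = Add(6, 4) = 10)
Mul(Mul(16, E), -32) = Mul(Mul(16, 10), -32) = Mul(160, -32) = -5120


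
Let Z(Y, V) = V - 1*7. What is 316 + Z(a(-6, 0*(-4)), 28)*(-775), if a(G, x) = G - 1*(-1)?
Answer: -15959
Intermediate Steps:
a(G, x) = 1 + G (a(G, x) = G + 1 = 1 + G)
Z(Y, V) = -7 + V (Z(Y, V) = V - 7 = -7 + V)
316 + Z(a(-6, 0*(-4)), 28)*(-775) = 316 + (-7 + 28)*(-775) = 316 + 21*(-775) = 316 - 16275 = -15959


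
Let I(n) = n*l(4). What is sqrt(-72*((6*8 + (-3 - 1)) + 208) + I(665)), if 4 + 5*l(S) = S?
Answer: 36*I*sqrt(14) ≈ 134.7*I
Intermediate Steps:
l(S) = -4/5 + S/5
I(n) = 0 (I(n) = n*(-4/5 + (1/5)*4) = n*(-4/5 + 4/5) = n*0 = 0)
sqrt(-72*((6*8 + (-3 - 1)) + 208) + I(665)) = sqrt(-72*((6*8 + (-3 - 1)) + 208) + 0) = sqrt(-72*((48 - 4) + 208) + 0) = sqrt(-72*(44 + 208) + 0) = sqrt(-72*252 + 0) = sqrt(-18144 + 0) = sqrt(-18144) = 36*I*sqrt(14)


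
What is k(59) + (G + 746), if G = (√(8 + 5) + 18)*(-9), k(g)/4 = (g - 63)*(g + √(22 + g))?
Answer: -504 - 9*√13 ≈ -536.45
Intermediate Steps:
k(g) = 4*(-63 + g)*(g + √(22 + g)) (k(g) = 4*((g - 63)*(g + √(22 + g))) = 4*((-63 + g)*(g + √(22 + g))) = 4*(-63 + g)*(g + √(22 + g)))
G = -162 - 9*√13 (G = (√13 + 18)*(-9) = (18 + √13)*(-9) = -162 - 9*√13 ≈ -194.45)
k(59) + (G + 746) = (-252*59 - 252*√(22 + 59) + 4*59² + 4*59*√(22 + 59)) + ((-162 - 9*√13) + 746) = (-14868 - 252*√81 + 4*3481 + 4*59*√81) + (584 - 9*√13) = (-14868 - 252*9 + 13924 + 4*59*9) + (584 - 9*√13) = (-14868 - 2268 + 13924 + 2124) + (584 - 9*√13) = -1088 + (584 - 9*√13) = -504 - 9*√13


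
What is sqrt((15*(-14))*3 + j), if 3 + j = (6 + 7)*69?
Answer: 2*sqrt(66) ≈ 16.248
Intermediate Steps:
j = 894 (j = -3 + (6 + 7)*69 = -3 + 13*69 = -3 + 897 = 894)
sqrt((15*(-14))*3 + j) = sqrt((15*(-14))*3 + 894) = sqrt(-210*3 + 894) = sqrt(-630 + 894) = sqrt(264) = 2*sqrt(66)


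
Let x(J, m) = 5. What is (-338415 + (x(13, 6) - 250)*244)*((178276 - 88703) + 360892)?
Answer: -179372910675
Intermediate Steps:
(-338415 + (x(13, 6) - 250)*244)*((178276 - 88703) + 360892) = (-338415 + (5 - 250)*244)*((178276 - 88703) + 360892) = (-338415 - 245*244)*(89573 + 360892) = (-338415 - 59780)*450465 = -398195*450465 = -179372910675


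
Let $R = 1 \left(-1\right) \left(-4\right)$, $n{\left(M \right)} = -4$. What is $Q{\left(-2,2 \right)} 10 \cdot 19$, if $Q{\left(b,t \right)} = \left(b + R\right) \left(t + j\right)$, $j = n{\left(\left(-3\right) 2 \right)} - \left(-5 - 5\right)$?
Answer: $3040$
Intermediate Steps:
$R = 4$ ($R = \left(-1\right) \left(-4\right) = 4$)
$j = 6$ ($j = -4 - \left(-5 - 5\right) = -4 - -10 = -4 + 10 = 6$)
$Q{\left(b,t \right)} = \left(4 + b\right) \left(6 + t\right)$ ($Q{\left(b,t \right)} = \left(b + 4\right) \left(t + 6\right) = \left(4 + b\right) \left(6 + t\right)$)
$Q{\left(-2,2 \right)} 10 \cdot 19 = \left(24 + 4 \cdot 2 + 6 \left(-2\right) - 4\right) 10 \cdot 19 = \left(24 + 8 - 12 - 4\right) 10 \cdot 19 = 16 \cdot 10 \cdot 19 = 160 \cdot 19 = 3040$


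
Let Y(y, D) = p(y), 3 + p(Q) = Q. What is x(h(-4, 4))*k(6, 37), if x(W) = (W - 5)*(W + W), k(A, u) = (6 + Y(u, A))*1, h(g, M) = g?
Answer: 2880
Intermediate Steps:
p(Q) = -3 + Q
Y(y, D) = -3 + y
k(A, u) = 3 + u (k(A, u) = (6 + (-3 + u))*1 = (3 + u)*1 = 3 + u)
x(W) = 2*W*(-5 + W) (x(W) = (-5 + W)*(2*W) = 2*W*(-5 + W))
x(h(-4, 4))*k(6, 37) = (2*(-4)*(-5 - 4))*(3 + 37) = (2*(-4)*(-9))*40 = 72*40 = 2880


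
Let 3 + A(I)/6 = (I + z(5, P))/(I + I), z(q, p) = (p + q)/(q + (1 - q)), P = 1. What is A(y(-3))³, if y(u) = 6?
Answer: -1728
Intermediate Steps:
z(q, p) = p + q (z(q, p) = (p + q)/1 = (p + q)*1 = p + q)
A(I) = -18 + 3*(6 + I)/I (A(I) = -18 + 6*((I + (1 + 5))/(I + I)) = -18 + 6*((I + 6)/((2*I))) = -18 + 6*((6 + I)*(1/(2*I))) = -18 + 6*((6 + I)/(2*I)) = -18 + 3*(6 + I)/I)
A(y(-3))³ = (-15 + 18/6)³ = (-15 + 18*(⅙))³ = (-15 + 3)³ = (-12)³ = -1728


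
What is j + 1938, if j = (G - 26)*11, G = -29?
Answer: 1333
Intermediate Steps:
j = -605 (j = (-29 - 26)*11 = -55*11 = -605)
j + 1938 = -605 + 1938 = 1333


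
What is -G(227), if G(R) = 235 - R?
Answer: -8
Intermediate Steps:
-G(227) = -(235 - 1*227) = -(235 - 227) = -1*8 = -8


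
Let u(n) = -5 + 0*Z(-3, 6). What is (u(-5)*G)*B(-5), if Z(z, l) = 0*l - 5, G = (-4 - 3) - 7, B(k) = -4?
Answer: -280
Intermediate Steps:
G = -14 (G = -7 - 7 = -14)
Z(z, l) = -5 (Z(z, l) = 0 - 5 = -5)
u(n) = -5 (u(n) = -5 + 0*(-5) = -5 + 0 = -5)
(u(-5)*G)*B(-5) = -5*(-14)*(-4) = 70*(-4) = -280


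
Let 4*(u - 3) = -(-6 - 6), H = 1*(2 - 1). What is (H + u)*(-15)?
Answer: -105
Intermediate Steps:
H = 1 (H = 1*1 = 1)
u = 6 (u = 3 + (-(-6 - 6))/4 = 3 + (-1*(-12))/4 = 3 + (1/4)*12 = 3 + 3 = 6)
(H + u)*(-15) = (1 + 6)*(-15) = 7*(-15) = -105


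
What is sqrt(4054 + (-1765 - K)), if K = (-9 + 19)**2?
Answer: sqrt(2189) ≈ 46.787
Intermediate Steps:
K = 100 (K = 10**2 = 100)
sqrt(4054 + (-1765 - K)) = sqrt(4054 + (-1765 - 1*100)) = sqrt(4054 + (-1765 - 100)) = sqrt(4054 - 1865) = sqrt(2189)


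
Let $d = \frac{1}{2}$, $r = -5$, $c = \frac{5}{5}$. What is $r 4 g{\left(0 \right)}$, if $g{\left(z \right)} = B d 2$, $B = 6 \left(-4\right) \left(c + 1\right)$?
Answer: $960$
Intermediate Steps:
$c = 1$ ($c = 5 \cdot \frac{1}{5} = 1$)
$d = \frac{1}{2} \approx 0.5$
$B = -48$ ($B = 6 \left(-4\right) \left(1 + 1\right) = \left(-24\right) 2 = -48$)
$g{\left(z \right)} = -48$ ($g{\left(z \right)} = \left(-48\right) \frac{1}{2} \cdot 2 = \left(-24\right) 2 = -48$)
$r 4 g{\left(0 \right)} = \left(-5\right) 4 \left(-48\right) = \left(-20\right) \left(-48\right) = 960$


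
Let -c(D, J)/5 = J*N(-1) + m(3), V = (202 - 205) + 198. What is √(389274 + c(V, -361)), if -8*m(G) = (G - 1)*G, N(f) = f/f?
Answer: √1564331/2 ≈ 625.37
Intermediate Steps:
V = 195 (V = -3 + 198 = 195)
N(f) = 1
m(G) = -G*(-1 + G)/8 (m(G) = -(G - 1)*G/8 = -(-1 + G)*G/8 = -G*(-1 + G)/8)
c(D, J) = 15/4 - 5*J (c(D, J) = -5*(J*1 + (⅛)*3*(1 - 1*3)) = -5*(J + (⅛)*3*(1 - 3)) = -5*(J + (⅛)*3*(-2)) = -5*(J - ¾) = -5*(-¾ + J) = 15/4 - 5*J)
√(389274 + c(V, -361)) = √(389274 + (15/4 - 5*(-361))) = √(389274 + (15/4 + 1805)) = √(389274 + 7235/4) = √(1564331/4) = √1564331/2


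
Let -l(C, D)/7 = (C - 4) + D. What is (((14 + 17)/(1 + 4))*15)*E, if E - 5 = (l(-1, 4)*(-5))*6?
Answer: -19065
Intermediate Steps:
l(C, D) = 28 - 7*C - 7*D (l(C, D) = -7*((C - 4) + D) = -7*((-4 + C) + D) = -7*(-4 + C + D) = 28 - 7*C - 7*D)
E = -205 (E = 5 + ((28 - 7*(-1) - 7*4)*(-5))*6 = 5 + ((28 + 7 - 28)*(-5))*6 = 5 + (7*(-5))*6 = 5 - 35*6 = 5 - 210 = -205)
(((14 + 17)/(1 + 4))*15)*E = (((14 + 17)/(1 + 4))*15)*(-205) = ((31/5)*15)*(-205) = 93*(-205) = -19065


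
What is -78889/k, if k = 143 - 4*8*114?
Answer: 78889/3505 ≈ 22.508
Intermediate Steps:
k = -3505 (k = 143 - 32*114 = 143 - 3648 = -3505)
-78889/k = -78889/(-3505) = -78889*(-1/3505) = 78889/3505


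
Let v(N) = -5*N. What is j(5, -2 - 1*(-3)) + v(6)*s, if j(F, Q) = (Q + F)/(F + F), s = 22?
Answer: -3297/5 ≈ -659.40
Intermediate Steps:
j(F, Q) = (F + Q)/(2*F) (j(F, Q) = (F + Q)/((2*F)) = (F + Q)*(1/(2*F)) = (F + Q)/(2*F))
j(5, -2 - 1*(-3)) + v(6)*s = (1/2)*(5 + (-2 - 1*(-3)))/5 - 5*6*22 = (1/2)*(1/5)*(5 + (-2 + 3)) - 30*22 = (1/2)*(1/5)*(5 + 1) - 660 = (1/2)*(1/5)*6 - 660 = 3/5 - 660 = -3297/5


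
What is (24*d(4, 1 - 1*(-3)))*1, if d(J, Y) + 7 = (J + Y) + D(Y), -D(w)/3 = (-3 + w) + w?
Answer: -336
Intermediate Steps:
D(w) = 9 - 6*w (D(w) = -3*((-3 + w) + w) = -3*(-3 + 2*w) = 9 - 6*w)
d(J, Y) = 2 + J - 5*Y (d(J, Y) = -7 + ((J + Y) + (9 - 6*Y)) = -7 + (9 + J - 5*Y) = 2 + J - 5*Y)
(24*d(4, 1 - 1*(-3)))*1 = (24*(2 + 4 - 5*(1 - 1*(-3))))*1 = (24*(2 + 4 - 5*(1 + 3)))*1 = (24*(2 + 4 - 5*4))*1 = (24*(2 + 4 - 20))*1 = (24*(-14))*1 = -336*1 = -336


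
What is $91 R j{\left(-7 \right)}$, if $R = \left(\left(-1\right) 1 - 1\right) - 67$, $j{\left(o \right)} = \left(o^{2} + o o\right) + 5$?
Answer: $-646737$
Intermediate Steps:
$j{\left(o \right)} = 5 + 2 o^{2}$ ($j{\left(o \right)} = \left(o^{2} + o^{2}\right) + 5 = 2 o^{2} + 5 = 5 + 2 o^{2}$)
$R = -69$ ($R = \left(-1 - 1\right) - 67 = -2 - 67 = -69$)
$91 R j{\left(-7 \right)} = 91 \left(-69\right) \left(5 + 2 \left(-7\right)^{2}\right) = - 6279 \left(5 + 2 \cdot 49\right) = - 6279 \left(5 + 98\right) = \left(-6279\right) 103 = -646737$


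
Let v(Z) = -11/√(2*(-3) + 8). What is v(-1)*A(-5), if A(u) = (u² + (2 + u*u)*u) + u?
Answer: 1265*√2/2 ≈ 894.49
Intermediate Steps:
A(u) = u + u² + u*(2 + u²) (A(u) = (u² + (2 + u²)*u) + u = (u² + u*(2 + u²)) + u = u + u² + u*(2 + u²))
v(Z) = -11*√2/2 (v(Z) = -11/√(-6 + 8) = -11*√2/2)
v(-1)*A(-5) = (-11*√2/2)*(-5*(3 - 5 + (-5)²)) = (-11*√2/2)*(-5*(3 - 5 + 25)) = (-11*√2/2)*(-5*23) = -11*√2/2*(-115) = 1265*√2/2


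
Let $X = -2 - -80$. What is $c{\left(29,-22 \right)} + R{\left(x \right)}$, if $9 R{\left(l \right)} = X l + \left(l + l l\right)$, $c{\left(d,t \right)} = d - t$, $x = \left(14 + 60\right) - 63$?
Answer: $161$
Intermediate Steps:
$x = 11$ ($x = 74 - 63 = 11$)
$X = 78$ ($X = -2 + 80 = 78$)
$R{\left(l \right)} = \frac{l^{2}}{9} + \frac{79 l}{9}$ ($R{\left(l \right)} = \frac{78 l + \left(l + l l\right)}{9} = \frac{78 l + \left(l + l^{2}\right)}{9} = \frac{l^{2} + 79 l}{9} = \frac{l^{2}}{9} + \frac{79 l}{9}$)
$c{\left(29,-22 \right)} + R{\left(x \right)} = \left(29 - -22\right) + \frac{1}{9} \cdot 11 \left(79 + 11\right) = \left(29 + 22\right) + \frac{1}{9} \cdot 11 \cdot 90 = 51 + 110 = 161$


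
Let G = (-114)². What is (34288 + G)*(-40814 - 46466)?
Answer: -4126947520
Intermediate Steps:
G = 12996
(34288 + G)*(-40814 - 46466) = (34288 + 12996)*(-40814 - 46466) = 47284*(-87280) = -4126947520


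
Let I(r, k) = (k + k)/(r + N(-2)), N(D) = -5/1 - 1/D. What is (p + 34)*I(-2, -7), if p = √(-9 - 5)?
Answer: 952/13 + 28*I*√14/13 ≈ 73.231 + 8.059*I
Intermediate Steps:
N(D) = -5 - 1/D (N(D) = -5*1 - 1/D = -5 - 1/D)
I(r, k) = 2*k/(-9/2 + r) (I(r, k) = (k + k)/(r + (-5 - 1/(-2))) = (2*k)/(r + (-5 - 1*(-½))) = (2*k)/(r + (-5 + ½)) = (2*k)/(r - 9/2) = (2*k)/(-9/2 + r) = 2*k/(-9/2 + r))
p = I*√14 (p = √(-14) = I*√14 ≈ 3.7417*I)
(p + 34)*I(-2, -7) = (I*√14 + 34)*(4*(-7)/(-9 + 2*(-2))) = (34 + I*√14)*(4*(-7)/(-9 - 4)) = (34 + I*√14)*(4*(-7)/(-13)) = (34 + I*√14)*(4*(-7)*(-1/13)) = (34 + I*√14)*(28/13) = 952/13 + 28*I*√14/13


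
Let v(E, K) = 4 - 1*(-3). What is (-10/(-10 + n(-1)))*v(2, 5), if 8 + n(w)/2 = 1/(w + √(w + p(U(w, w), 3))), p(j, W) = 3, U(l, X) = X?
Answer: 210/71 + 35*√2/142 ≈ 3.3063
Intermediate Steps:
n(w) = -16 + 2/(w + √(3 + w)) (n(w) = -16 + 2/(w + √(w + 3)) = -16 + 2/(w + √(3 + w)))
v(E, K) = 7 (v(E, K) = 4 + 3 = 7)
(-10/(-10 + n(-1)))*v(2, 5) = -10/(-10 + 2*(1 - 8*(-1) - 8*√(3 - 1))/(-1 + √(3 - 1)))*7 = -10/(-10 + 2*(1 + 8 - 8*√2)/(-1 + √2))*7 = -10/(-10 + 2*(9 - 8*√2)/(-1 + √2))*7 = -70/(-10 + 2*(9 - 8*√2)/(-1 + √2))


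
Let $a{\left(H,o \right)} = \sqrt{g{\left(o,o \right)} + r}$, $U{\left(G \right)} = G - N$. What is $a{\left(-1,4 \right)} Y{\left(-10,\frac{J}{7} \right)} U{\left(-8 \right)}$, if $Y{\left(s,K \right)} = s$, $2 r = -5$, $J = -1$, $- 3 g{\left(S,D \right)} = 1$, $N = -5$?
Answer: $5 i \sqrt{102} \approx 50.497 i$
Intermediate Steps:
$g{\left(S,D \right)} = - \frac{1}{3}$ ($g{\left(S,D \right)} = \left(- \frac{1}{3}\right) 1 = - \frac{1}{3}$)
$r = - \frac{5}{2}$ ($r = \frac{1}{2} \left(-5\right) = - \frac{5}{2} \approx -2.5$)
$U{\left(G \right)} = 5 + G$ ($U{\left(G \right)} = G - -5 = G + 5 = 5 + G$)
$a{\left(H,o \right)} = \frac{i \sqrt{102}}{6}$ ($a{\left(H,o \right)} = \sqrt{- \frac{1}{3} - \frac{5}{2}} = \sqrt{- \frac{17}{6}} = \frac{i \sqrt{102}}{6}$)
$a{\left(-1,4 \right)} Y{\left(-10,\frac{J}{7} \right)} U{\left(-8 \right)} = \frac{i \sqrt{102}}{6} \left(-10\right) \left(5 - 8\right) = - \frac{5 i \sqrt{102}}{3} \left(-3\right) = 5 i \sqrt{102}$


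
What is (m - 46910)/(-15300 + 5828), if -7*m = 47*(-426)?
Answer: 77087/16576 ≈ 4.6505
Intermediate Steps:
m = 20022/7 (m = -47*(-426)/7 = -1/7*(-20022) = 20022/7 ≈ 2860.3)
(m - 46910)/(-15300 + 5828) = (20022/7 - 46910)/(-15300 + 5828) = -308348/7/(-9472) = -308348/7*(-1/9472) = 77087/16576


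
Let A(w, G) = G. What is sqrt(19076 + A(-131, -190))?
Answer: sqrt(18886) ≈ 137.43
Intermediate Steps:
sqrt(19076 + A(-131, -190)) = sqrt(19076 - 190) = sqrt(18886)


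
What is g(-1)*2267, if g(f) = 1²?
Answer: 2267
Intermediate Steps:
g(f) = 1
g(-1)*2267 = 1*2267 = 2267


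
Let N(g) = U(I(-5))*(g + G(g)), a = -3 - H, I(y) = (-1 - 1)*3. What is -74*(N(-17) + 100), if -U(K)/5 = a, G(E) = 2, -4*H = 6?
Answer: 925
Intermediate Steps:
H = -3/2 (H = -1/4*6 = -3/2 ≈ -1.5000)
I(y) = -6 (I(y) = -2*3 = -6)
a = -3/2 (a = -3 - 1*(-3/2) = -3 + 3/2 = -3/2 ≈ -1.5000)
U(K) = 15/2 (U(K) = -5*(-3/2) = 15/2)
N(g) = 15 + 15*g/2 (N(g) = 15*(g + 2)/2 = 15*(2 + g)/2 = 15 + 15*g/2)
-74*(N(-17) + 100) = -74*((15 + (15/2)*(-17)) + 100) = -74*((15 - 255/2) + 100) = -74*(-225/2 + 100) = -74*(-25/2) = 925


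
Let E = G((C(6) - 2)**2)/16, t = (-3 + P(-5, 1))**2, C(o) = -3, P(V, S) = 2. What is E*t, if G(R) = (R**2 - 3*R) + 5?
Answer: 555/16 ≈ 34.688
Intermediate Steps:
G(R) = 5 + R**2 - 3*R
t = 1 (t = (-3 + 2)**2 = (-1)**2 = 1)
E = 555/16 (E = (5 + ((-3 - 2)**2)**2 - 3*(-3 - 2)**2)/16 = (5 + ((-5)**2)**2 - 3*(-5)**2)*(1/16) = (5 + 25**2 - 3*25)*(1/16) = (5 + 625 - 75)*(1/16) = 555*(1/16) = 555/16 ≈ 34.688)
E*t = (555/16)*1 = 555/16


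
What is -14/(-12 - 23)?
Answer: ⅖ ≈ 0.40000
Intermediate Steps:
-14/(-12 - 23) = -14/(-35) = -1/35*(-14) = ⅖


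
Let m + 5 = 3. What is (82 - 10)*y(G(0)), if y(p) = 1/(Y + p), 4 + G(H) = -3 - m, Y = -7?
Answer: -6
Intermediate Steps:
m = -2 (m = -5 + 3 = -2)
G(H) = -5 (G(H) = -4 + (-3 - 1*(-2)) = -4 + (-3 + 2) = -4 - 1 = -5)
y(p) = 1/(-7 + p)
(82 - 10)*y(G(0)) = (82 - 10)/(-7 - 5) = 72/(-12) = 72*(-1/12) = -6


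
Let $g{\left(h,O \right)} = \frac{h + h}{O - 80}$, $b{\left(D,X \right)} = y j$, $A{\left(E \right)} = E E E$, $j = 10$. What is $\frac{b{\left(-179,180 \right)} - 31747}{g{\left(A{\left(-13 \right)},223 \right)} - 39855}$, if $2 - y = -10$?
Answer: $\frac{347897}{438743} \approx 0.79294$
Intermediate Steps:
$y = 12$ ($y = 2 - -10 = 2 + 10 = 12$)
$A{\left(E \right)} = E^{3}$ ($A{\left(E \right)} = E^{2} E = E^{3}$)
$b{\left(D,X \right)} = 120$ ($b{\left(D,X \right)} = 12 \cdot 10 = 120$)
$g{\left(h,O \right)} = \frac{2 h}{-80 + O}$
$\frac{b{\left(-179,180 \right)} - 31747}{g{\left(A{\left(-13 \right)},223 \right)} - 39855} = \frac{120 - 31747}{\frac{2 \left(-13\right)^{3}}{-80 + 223} - 39855} = - \frac{31627}{2 \left(-2197\right) \frac{1}{143} - 39855} = - \frac{31627}{- \frac{338}{11} - 39855} = - \frac{31627}{- \frac{438743}{11}} = \left(-31627\right) \left(- \frac{11}{438743}\right) = \frac{347897}{438743}$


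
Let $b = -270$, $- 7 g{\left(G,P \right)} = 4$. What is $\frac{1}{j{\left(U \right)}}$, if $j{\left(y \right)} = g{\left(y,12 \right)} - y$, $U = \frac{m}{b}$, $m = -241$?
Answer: $- \frac{1890}{2767} \approx -0.68305$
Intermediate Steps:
$g{\left(G,P \right)} = - \frac{4}{7}$ ($g{\left(G,P \right)} = \left(- \frac{1}{7}\right) 4 = - \frac{4}{7}$)
$U = \frac{241}{270}$ ($U = - \frac{241}{-270} = \left(-241\right) \left(- \frac{1}{270}\right) = \frac{241}{270} \approx 0.89259$)
$j{\left(y \right)} = - \frac{4}{7} - y$
$\frac{1}{j{\left(U \right)}} = \frac{1}{- \frac{4}{7} - \frac{241}{270}} = \frac{1}{- \frac{2767}{1890}} = - \frac{1890}{2767}$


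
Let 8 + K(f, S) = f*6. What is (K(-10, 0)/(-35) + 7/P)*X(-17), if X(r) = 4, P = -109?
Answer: 28668/3815 ≈ 7.5145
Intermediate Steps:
K(f, S) = -8 + 6*f (K(f, S) = -8 + f*6 = -8 + 6*f)
(K(-10, 0)/(-35) + 7/P)*X(-17) = ((-8 + 6*(-10))/(-35) + 7/(-109))*4 = ((-8 - 60)*(-1/35) + 7*(-1/109))*4 = (-68*(-1/35) - 7/109)*4 = (68/35 - 7/109)*4 = (7167/3815)*4 = 28668/3815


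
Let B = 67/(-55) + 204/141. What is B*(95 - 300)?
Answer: -24231/517 ≈ -46.868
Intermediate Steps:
B = 591/2585 (B = 67*(-1/55) + 204*(1/141) = -67/55 + 68/47 = 591/2585 ≈ 0.22863)
B*(95 - 300) = 591*(95 - 300)/2585 = (591/2585)*(-205) = -24231/517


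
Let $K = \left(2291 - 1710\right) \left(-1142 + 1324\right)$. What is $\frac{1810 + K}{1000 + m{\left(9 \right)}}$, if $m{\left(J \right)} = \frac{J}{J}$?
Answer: $\frac{107552}{1001} \approx 107.44$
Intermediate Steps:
$K = 105742$ ($K = 581 \cdot 182 = 105742$)
$m{\left(J \right)} = 1$
$\frac{1810 + K}{1000 + m{\left(9 \right)}} = \frac{1810 + 105742}{1000 + 1} = \frac{107552}{1001}$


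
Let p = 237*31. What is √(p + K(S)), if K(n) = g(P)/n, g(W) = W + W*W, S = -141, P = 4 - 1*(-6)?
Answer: √146050197/141 ≈ 85.710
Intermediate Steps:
P = 10 (P = 4 + 6 = 10)
p = 7347
g(W) = W + W²
K(n) = 110/n (K(n) = (10*(1 + 10))/n = (10*11)/n = 110/n)
√(p + K(S)) = √(7347 + 110/(-141)) = √(7347 + 110*(-1/141)) = √(7347 - 110/141) = √(1035817/141) = √146050197/141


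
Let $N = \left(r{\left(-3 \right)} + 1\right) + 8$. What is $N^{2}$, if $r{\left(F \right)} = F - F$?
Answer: $81$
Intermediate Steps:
$r{\left(F \right)} = 0$
$N = 9$ ($N = \left(0 + 1\right) + 8 = 1 + 8 = 9$)
$N^{2} = 9^{2} = 81$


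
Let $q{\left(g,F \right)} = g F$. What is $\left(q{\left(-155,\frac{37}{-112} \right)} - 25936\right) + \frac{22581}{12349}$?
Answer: $- \frac{35798419781}{1383088} \approx -25883.0$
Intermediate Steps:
$q{\left(g,F \right)} = F g$
$\left(q{\left(-155,\frac{37}{-112} \right)} - 25936\right) + \frac{22581}{12349} = \left(\frac{37}{-112} \left(-155\right) - 25936\right) + \frac{22581}{12349} = \left(37 \left(- \frac{1}{112}\right) \left(-155\right) - 25936\right) + 22581 \cdot \frac{1}{12349} = \left(\left(- \frac{37}{112}\right) \left(-155\right) - 25936\right) + \frac{22581}{12349} = \left(\frac{5735}{112} - 25936\right) + \frac{22581}{12349} = - \frac{2899097}{112} + \frac{22581}{12349} = - \frac{35798419781}{1383088}$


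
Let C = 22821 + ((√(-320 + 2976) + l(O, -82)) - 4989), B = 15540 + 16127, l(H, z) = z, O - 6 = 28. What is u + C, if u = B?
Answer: 49417 + 4*√166 ≈ 49469.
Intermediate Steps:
O = 34 (O = 6 + 28 = 34)
B = 31667
u = 31667
C = 17750 + 4*√166 (C = 22821 + ((√(-320 + 2976) - 82) - 4989) = 22821 + ((√2656 - 82) - 4989) = 22821 + ((4*√166 - 82) - 4989) = 22821 + ((-82 + 4*√166) - 4989) = 22821 + (-5071 + 4*√166) = 17750 + 4*√166 ≈ 17802.)
u + C = 31667 + (17750 + 4*√166) = 49417 + 4*√166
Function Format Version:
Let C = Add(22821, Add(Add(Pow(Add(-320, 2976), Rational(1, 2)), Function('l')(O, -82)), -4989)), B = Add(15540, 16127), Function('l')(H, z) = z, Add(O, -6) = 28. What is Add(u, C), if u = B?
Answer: Add(49417, Mul(4, Pow(166, Rational(1, 2)))) ≈ 49469.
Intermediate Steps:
O = 34 (O = Add(6, 28) = 34)
B = 31667
u = 31667
C = Add(17750, Mul(4, Pow(166, Rational(1, 2)))) (C = Add(22821, Add(Add(Pow(Add(-320, 2976), Rational(1, 2)), -82), -4989)) = Add(22821, Add(Add(Pow(2656, Rational(1, 2)), -82), -4989)) = Add(22821, Add(Add(Mul(4, Pow(166, Rational(1, 2))), -82), -4989)) = Add(22821, Add(Add(-82, Mul(4, Pow(166, Rational(1, 2)))), -4989)) = Add(22821, Add(-5071, Mul(4, Pow(166, Rational(1, 2))))) = Add(17750, Mul(4, Pow(166, Rational(1, 2)))) ≈ 17802.)
Add(u, C) = Add(31667, Add(17750, Mul(4, Pow(166, Rational(1, 2))))) = Add(49417, Mul(4, Pow(166, Rational(1, 2))))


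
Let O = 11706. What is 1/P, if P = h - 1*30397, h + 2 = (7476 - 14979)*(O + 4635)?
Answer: -1/122636922 ≈ -8.1541e-9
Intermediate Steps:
h = -122606525 (h = -2 + (7476 - 14979)*(11706 + 4635) = -2 - 7503*16341 = -2 - 122606523 = -122606525)
P = -122636922 (P = -122606525 - 1*30397 = -122606525 - 30397 = -122636922)
1/P = 1/(-122636922) = -1/122636922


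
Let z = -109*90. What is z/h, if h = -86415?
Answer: 654/5761 ≈ 0.11352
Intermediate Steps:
z = -9810
z/h = -9810/(-86415) = -9810*(-1/86415) = 654/5761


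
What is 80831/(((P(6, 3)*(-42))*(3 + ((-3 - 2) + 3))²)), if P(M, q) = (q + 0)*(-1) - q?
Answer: 80831/252 ≈ 320.76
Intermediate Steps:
P(M, q) = -2*q (P(M, q) = q*(-1) - q = -q - q = -2*q)
80831/(((P(6, 3)*(-42))*(3 + ((-3 - 2) + 3))²)) = 80831/(((-2*3*(-42))*(3 + ((-3 - 2) + 3))²)) = 80831/(((-6*(-42))*(3 + (-5 + 3))²)) = 80831/((252*(3 - 2)²)) = 80831/((252*1²)) = 80831/((252*1)) = 80831/252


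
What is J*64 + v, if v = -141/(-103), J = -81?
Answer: -533811/103 ≈ -5182.6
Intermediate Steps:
v = 141/103 (v = -141*(-1/103) = 141/103 ≈ 1.3689)
J*64 + v = -81*64 + 141/103 = -5184 + 141/103 = -533811/103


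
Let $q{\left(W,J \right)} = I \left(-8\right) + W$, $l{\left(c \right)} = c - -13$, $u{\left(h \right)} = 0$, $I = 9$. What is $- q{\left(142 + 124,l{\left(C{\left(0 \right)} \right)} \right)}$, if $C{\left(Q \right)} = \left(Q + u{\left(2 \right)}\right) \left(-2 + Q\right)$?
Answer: $-194$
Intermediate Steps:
$C{\left(Q \right)} = Q \left(-2 + Q\right)$ ($C{\left(Q \right)} = \left(Q + 0\right) \left(-2 + Q\right) = Q \left(-2 + Q\right)$)
$l{\left(c \right)} = 13 + c$ ($l{\left(c \right)} = c + 13 = 13 + c$)
$q{\left(W,J \right)} = -72 + W$ ($q{\left(W,J \right)} = 9 \left(-8\right) + W = -72 + W$)
$- q{\left(142 + 124,l{\left(C{\left(0 \right)} \right)} \right)} = - (-72 + \left(142 + 124\right)) = - (-72 + 266) = \left(-1\right) 194 = -194$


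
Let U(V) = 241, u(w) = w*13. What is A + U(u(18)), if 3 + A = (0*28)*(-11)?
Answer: 238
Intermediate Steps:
u(w) = 13*w
A = -3 (A = -3 + (0*28)*(-11) = -3 + 0*(-11) = -3 + 0 = -3)
A + U(u(18)) = -3 + 241 = 238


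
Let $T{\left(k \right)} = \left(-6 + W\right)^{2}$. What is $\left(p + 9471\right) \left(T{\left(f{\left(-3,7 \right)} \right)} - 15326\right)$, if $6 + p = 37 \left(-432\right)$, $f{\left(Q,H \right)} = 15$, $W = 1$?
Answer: $99747219$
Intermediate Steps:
$T{\left(k \right)} = 25$ ($T{\left(k \right)} = \left(-6 + 1\right)^{2} = \left(-5\right)^{2} = 25$)
$p = -15990$ ($p = -6 + 37 \left(-432\right) = -6 - 15984 = -15990$)
$\left(p + 9471\right) \left(T{\left(f{\left(-3,7 \right)} \right)} - 15326\right) = \left(-15990 + 9471\right) \left(25 - 15326\right) = \left(-6519\right) \left(-15301\right) = 99747219$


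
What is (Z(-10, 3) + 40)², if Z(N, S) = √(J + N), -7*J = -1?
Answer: (280 + I*√483)²/49 ≈ 1590.1 + 251.17*I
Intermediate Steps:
J = ⅐ (J = -⅐*(-1) = ⅐ ≈ 0.14286)
Z(N, S) = √(⅐ + N)
(Z(-10, 3) + 40)² = (√(7 + 49*(-10))/7 + 40)² = (√(7 - 490)/7 + 40)² = (√(-483)/7 + 40)² = ((I*√483)/7 + 40)² = (I*√483/7 + 40)² = (40 + I*√483/7)²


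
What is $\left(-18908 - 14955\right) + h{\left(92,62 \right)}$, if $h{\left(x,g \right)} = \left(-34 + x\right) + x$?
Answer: $-33713$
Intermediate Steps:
$h{\left(x,g \right)} = -34 + 2 x$
$\left(-18908 - 14955\right) + h{\left(92,62 \right)} = \left(-18908 - 14955\right) + \left(-34 + 2 \cdot 92\right) = -33863 + \left(-34 + 184\right) = -33863 + 150 = -33713$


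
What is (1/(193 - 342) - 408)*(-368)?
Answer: 22371824/149 ≈ 1.5015e+5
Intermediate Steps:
(1/(193 - 342) - 408)*(-368) = (1/(-149) - 408)*(-368) = (-1/149 - 408)*(-368) = -60793/149*(-368) = 22371824/149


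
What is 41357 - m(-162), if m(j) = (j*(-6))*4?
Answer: 37469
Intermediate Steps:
m(j) = -24*j (m(j) = -6*j*4 = -24*j)
41357 - m(-162) = 41357 - (-24)*(-162) = 41357 - 1*3888 = 41357 - 3888 = 37469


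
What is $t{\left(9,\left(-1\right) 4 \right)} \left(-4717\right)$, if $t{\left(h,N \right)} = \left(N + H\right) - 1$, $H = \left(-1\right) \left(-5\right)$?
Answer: $0$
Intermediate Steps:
$H = 5$
$t{\left(h,N \right)} = 4 + N$ ($t{\left(h,N \right)} = \left(N + 5\right) - 1 = \left(5 + N\right) - 1 = 4 + N$)
$t{\left(9,\left(-1\right) 4 \right)} \left(-4717\right) = \left(4 - 4\right) \left(-4717\right) = 0 \left(-4717\right) = 0$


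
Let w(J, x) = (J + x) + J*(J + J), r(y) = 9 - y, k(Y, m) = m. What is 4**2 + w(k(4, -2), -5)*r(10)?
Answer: 15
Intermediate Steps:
w(J, x) = J + x + 2*J**2 (w(J, x) = (J + x) + J*(2*J) = (J + x) + 2*J**2 = J + x + 2*J**2)
4**2 + w(k(4, -2), -5)*r(10) = 4**2 + (-2 - 5 + 2*(-2)**2)*(9 - 1*10) = 16 + (-2 - 5 + 2*4)*(9 - 10) = 16 + (-2 - 5 + 8)*(-1) = 16 + 1*(-1) = 16 - 1 = 15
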